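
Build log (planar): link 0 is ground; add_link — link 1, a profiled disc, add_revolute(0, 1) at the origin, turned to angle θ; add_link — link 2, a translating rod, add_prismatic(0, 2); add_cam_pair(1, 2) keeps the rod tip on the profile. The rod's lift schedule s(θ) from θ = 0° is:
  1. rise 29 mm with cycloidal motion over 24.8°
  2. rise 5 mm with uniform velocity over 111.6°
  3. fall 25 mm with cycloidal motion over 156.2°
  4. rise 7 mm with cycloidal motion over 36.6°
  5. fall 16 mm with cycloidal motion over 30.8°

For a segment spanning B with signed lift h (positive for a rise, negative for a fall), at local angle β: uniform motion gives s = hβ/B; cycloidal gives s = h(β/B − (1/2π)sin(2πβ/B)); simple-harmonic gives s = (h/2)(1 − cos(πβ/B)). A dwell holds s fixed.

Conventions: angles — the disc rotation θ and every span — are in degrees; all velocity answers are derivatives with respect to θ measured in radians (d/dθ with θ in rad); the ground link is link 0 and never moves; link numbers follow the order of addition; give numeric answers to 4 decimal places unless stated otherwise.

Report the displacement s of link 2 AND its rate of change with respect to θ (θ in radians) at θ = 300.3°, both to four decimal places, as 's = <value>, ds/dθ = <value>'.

seg 1 [0°–24.8°] cycloidal, h=29: full span → s += 29 → s = 29.0000
seg 2 [24.8°–136.4°] uniform, h=5: full span → s += 5 → s = 34.0000
seg 3 [136.4°–292.6°] cycloidal, h=-25: full span → s += -25 → s = 9.0000
seg 4 [292.6°–329.2°] cycloidal, h=7: θ=300.3° here. β=7.7, B=36.6. 7·(0.2104 − sin(2π·0.2104)/(2π)) = 0.3929 → s = 9.3929
velocity in seg [292.6°–329.2°] (cycloidal), θ in radians: β = 7.7° = 0.1344 rad, B = 36.6° = 0.6388 rad; ds/dθ = (h/B)(1 − cos(2πβ/B)) = (7/0.6388)(1 − cos(2π·0.2104)) = 8.258531 mm/rad

s = 9.3929, ds/dθ = 8.2585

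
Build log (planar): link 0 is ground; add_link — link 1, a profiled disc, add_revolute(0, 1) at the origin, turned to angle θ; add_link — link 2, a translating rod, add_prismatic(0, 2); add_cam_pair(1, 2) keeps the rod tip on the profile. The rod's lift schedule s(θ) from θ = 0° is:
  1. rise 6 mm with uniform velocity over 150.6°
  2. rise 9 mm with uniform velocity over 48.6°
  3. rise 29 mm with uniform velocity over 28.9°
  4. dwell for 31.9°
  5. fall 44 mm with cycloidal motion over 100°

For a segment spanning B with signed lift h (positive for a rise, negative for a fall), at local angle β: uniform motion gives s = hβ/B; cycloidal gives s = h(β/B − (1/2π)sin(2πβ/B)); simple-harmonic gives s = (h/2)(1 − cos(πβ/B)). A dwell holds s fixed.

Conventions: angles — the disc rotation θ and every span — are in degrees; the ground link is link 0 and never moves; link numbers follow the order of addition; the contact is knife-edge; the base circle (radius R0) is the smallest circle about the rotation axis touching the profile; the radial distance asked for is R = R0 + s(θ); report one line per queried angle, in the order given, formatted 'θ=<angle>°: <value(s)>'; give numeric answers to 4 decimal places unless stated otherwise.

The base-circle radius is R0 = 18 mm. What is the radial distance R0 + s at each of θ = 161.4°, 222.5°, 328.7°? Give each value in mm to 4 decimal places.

seg 1 [0°–150.6°] uniform, h=6: full span → s += 6 → s = 6.0000
seg 2 [150.6°–199.2°] uniform, h=9: θ=161.4° here. β=10.8, B=48.6. 9·10.8/48.6 = 2.0000 → s = 8.0000
seg 2 [150.6°–199.2°] uniform, h=9: full span → s += 9 → s = 15.0000
seg 3 [199.2°–228.1°] uniform, h=29: θ=222.5° here. β=23.3, B=28.9. 29·23.3/28.9 = 23.3806 → s = 38.3806
seg 3 [199.2°–228.1°] uniform, h=29: full span → s += 29 → s = 44.0000
seg 4 [228.1°–260°] dwell: s stays 44.0000
seg 5 [260°–360°] cycloidal, h=-44: θ=328.7° here. β=68.7, B=100. -44·(0.6870 − sin(2π·0.6870)/(2π)) = -36.6893 → s = 7.3107
θ=161.4°: R = R0 + s = 18 + 8.0000 = 26.0000
θ=222.5°: R = R0 + s = 18 + 38.3806 = 56.3806
θ=328.7°: R = R0 + s = 18 + 7.3107 = 25.3107

θ=161.4°: 26.0000
θ=222.5°: 56.3806
θ=328.7°: 25.3107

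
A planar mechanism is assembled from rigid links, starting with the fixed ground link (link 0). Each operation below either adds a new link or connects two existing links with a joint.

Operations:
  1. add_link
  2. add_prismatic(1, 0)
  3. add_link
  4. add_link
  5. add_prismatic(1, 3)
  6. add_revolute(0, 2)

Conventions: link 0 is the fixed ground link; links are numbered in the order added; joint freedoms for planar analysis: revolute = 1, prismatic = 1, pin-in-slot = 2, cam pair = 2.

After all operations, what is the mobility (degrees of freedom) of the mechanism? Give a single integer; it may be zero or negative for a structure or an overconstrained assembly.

link 0 = ground. State L|J1|J2 = 1|0|0
+link1  2|0|0
P(1,0) f=1→J1  2|1|0
+link2  3|1|0
+link3  4|1|0
P(1,3) f=1→J1  4|2|0
R(0,2) f=1→J1  4|3|0
M = 3(4−1)−2·3−0 = 9−6−0 = 3

M = 3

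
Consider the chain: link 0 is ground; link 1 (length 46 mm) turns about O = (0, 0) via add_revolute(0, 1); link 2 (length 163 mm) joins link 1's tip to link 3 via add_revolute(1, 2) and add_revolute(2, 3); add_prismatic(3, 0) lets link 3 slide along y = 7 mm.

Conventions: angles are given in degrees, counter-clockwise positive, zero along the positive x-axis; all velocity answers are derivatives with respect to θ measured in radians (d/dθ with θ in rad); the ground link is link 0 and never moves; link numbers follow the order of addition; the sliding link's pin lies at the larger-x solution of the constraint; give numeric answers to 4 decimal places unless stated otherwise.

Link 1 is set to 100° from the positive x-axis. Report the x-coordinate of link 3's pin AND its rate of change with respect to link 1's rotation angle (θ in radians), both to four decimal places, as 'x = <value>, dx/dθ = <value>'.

geometry: r = 46 mm, L = 163 mm, e = 7 mm
crank pin P = (r cos θ, r sin θ) = (-7.987816, 45.301157)
h = r sin θ − e = 45.301157 − 7 = 38.301157
x = r cos θ + √(L² − h²) = -7.987816 + 158.436175 = 150.448358
dx/dθ = −r sin θ − h·r cos θ/√(L² − h²) (θ in radians; h = 38.301157) = -43.370142

x = 150.4484, dx/dθ = -43.3701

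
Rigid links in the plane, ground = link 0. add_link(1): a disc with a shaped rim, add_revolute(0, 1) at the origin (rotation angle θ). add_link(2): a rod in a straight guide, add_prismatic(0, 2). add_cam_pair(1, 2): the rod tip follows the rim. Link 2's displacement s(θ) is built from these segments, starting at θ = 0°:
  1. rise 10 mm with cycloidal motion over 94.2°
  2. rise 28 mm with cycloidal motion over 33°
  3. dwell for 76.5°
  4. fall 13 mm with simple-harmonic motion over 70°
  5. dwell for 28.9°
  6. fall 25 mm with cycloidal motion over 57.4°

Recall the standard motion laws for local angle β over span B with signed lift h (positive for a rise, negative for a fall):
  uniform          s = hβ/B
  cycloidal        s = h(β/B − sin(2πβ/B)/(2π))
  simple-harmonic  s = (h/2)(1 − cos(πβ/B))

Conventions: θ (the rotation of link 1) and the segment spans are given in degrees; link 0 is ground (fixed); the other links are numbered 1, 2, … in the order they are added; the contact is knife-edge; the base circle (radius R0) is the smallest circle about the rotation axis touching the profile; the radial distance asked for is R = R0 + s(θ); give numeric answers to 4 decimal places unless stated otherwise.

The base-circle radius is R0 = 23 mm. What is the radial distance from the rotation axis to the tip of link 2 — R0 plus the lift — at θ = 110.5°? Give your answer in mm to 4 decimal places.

segment 1 (0° to 94.2°, cycloidal, h = 10) is passed completely: s = 0.0000 + (10) = 10.0000
θ = 110.5° falls in segment 2 (94.2° to 127.2°, cycloidal, h = 28): β = 110.5 − 94.2 = 16.3°, B = 33°; Δs = 28·(0.4939 − sin(2π·0.4939)/(2π)) = 13.6606; s = 10.0000 + 13.6606 = 23.6606
R = R0 + s = 23 + 23.6606 = 46.6606

46.6606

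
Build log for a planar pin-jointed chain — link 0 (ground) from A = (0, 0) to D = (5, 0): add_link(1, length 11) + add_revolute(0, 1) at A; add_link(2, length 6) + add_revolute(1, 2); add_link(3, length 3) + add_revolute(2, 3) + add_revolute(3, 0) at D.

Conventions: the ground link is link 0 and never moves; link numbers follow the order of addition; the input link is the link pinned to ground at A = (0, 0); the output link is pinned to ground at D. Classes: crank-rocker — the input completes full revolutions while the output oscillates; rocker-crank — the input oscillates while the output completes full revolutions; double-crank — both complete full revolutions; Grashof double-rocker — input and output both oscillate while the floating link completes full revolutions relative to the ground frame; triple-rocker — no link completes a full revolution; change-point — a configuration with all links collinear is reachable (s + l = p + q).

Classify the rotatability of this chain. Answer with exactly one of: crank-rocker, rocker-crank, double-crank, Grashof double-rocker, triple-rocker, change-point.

lengths: ground=5, input=11, coupler=6, output=3
sorted: s=3 (shortest), l=11 (longest), p+q=11
s + l = 14 vs p + q = 11
s + l > p + q → non-Grashof → no link fully rotates → triple-rocker

triple-rocker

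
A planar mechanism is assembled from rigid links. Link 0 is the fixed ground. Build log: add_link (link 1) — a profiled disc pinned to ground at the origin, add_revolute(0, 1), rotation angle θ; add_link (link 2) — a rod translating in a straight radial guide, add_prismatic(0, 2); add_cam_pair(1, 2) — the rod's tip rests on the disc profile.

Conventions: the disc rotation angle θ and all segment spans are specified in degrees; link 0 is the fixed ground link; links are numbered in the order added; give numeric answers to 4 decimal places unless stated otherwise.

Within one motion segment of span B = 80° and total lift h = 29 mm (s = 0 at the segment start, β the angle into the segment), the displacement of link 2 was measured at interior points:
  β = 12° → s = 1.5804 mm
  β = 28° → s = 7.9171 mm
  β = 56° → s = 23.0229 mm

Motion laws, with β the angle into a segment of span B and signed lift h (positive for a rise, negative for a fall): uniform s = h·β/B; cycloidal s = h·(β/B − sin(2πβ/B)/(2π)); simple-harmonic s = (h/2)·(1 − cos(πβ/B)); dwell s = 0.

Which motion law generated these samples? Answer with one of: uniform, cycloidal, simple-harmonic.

candidates at β/B = r: uniform s = h·r (linear in β); cycloidal s = h·(r − sin(2πr)/(2π)); simple-harmonic s = (h/2)(1 − cos(πr))
β=12°: printed 1.5804 | uniform 4.3500, cycloidal 0.6160, simple-harmonic 1.5804
β=28°: printed 7.9171 | uniform 10.1500, cycloidal 6.4160, simple-harmonic 7.9171
β=56°: printed 23.0229 | uniform 20.3000, cycloidal 24.6896, simple-harmonic 23.0229
only one law matches every sample → simple-harmonic

simple-harmonic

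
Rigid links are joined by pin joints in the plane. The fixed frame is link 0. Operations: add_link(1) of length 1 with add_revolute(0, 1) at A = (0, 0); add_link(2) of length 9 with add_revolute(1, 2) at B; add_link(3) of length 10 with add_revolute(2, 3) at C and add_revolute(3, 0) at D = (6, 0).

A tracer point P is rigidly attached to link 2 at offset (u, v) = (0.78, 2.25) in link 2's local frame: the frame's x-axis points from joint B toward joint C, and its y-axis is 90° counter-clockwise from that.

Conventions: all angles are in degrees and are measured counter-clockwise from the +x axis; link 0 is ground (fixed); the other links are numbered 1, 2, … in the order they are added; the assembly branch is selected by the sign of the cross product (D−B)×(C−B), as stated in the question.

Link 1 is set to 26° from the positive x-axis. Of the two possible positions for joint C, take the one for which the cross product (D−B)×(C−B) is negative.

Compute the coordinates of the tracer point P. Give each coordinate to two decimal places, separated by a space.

A=(0,0), D=(6.00,0)
B = A + 1.00·(cos26°, sin26°) = (0.8988, 0.4384)
|BD| = 5.1200
circle(B,9.00) ∩ circle(D,10.00): a=0.7045, h=8.9724
  candidates: C₊=(2.3690,9.3175) cross=45.939; C₋=(0.8325,-8.5614) cross=-45.939
  branch - wants cross < 0 → take C=(0.8325,-8.5614) (cross=-45.939)
ex = (C−B)/|BC| = (-0.0074,-1.0000); ey = (1.0000,-0.0074)
P = B + 0.78·ex + 2.25·ey = (3.1430,-0.3582)

3.14 -0.36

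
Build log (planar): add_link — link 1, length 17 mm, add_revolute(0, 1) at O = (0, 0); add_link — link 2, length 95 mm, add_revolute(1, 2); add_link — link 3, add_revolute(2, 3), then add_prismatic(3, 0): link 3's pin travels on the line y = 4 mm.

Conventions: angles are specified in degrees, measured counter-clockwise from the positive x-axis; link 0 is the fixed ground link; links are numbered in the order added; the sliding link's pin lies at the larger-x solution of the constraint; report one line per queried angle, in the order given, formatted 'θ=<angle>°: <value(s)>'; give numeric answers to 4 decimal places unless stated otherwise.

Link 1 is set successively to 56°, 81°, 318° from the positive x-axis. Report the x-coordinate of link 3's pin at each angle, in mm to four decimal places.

geometry: r = 17 mm, L = 95 mm, e = 4 mm
θ=56°: crank pin P = (r cos θ, r sin θ) = (9.506279, 14.093639)
θ=56°: h = r sin θ − e = 14.093639 − 4 = 10.093639
θ=56°: x = r cos θ + √(L² − h²) = 9.506279 + 94.462259 = 103.968539
θ=81°: crank pin P = (r cos θ, r sin θ) = (2.659386, 16.790702)
θ=81°: h = r sin θ − e = 16.790702 − 4 = 12.790702
θ=81°: x = r cos θ + √(L² − h²) = 2.659386 + 94.134999 = 96.794384
θ=318°: crank pin P = (r cos θ, r sin θ) = (12.633462, -11.375220)
θ=318°: h = r sin θ − e = -11.375220 − 4 = -15.375220
θ=318°: x = r cos θ + √(L² − h²) = 12.633462 + 93.747547 = 106.381009

θ=56°: 103.9685
θ=81°: 96.7944
θ=318°: 106.3810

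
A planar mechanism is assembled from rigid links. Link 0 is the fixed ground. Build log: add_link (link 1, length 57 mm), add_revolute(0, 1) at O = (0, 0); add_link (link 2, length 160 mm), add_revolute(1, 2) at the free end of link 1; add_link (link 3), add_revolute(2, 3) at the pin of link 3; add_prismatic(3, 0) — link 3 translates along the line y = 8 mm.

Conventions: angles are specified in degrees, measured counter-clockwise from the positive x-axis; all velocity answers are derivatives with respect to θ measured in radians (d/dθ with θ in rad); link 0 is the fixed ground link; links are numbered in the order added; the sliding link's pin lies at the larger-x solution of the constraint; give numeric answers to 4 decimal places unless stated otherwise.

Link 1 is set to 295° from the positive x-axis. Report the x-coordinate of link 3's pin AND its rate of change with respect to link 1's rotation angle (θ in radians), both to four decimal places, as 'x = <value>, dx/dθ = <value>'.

geometry: r = 57 mm, L = 160 mm, e = 8 mm
crank pin P = (r cos θ, r sin θ) = (24.089241, -51.659544)
h = r sin θ − e = -51.659544 − 8 = -59.659544
x = r cos θ + √(L² − h²) = 24.089241 + 148.461237 = 172.550478
dx/dθ = −r sin θ − h·r cos θ/√(L² − h²) (θ in radians; h = -59.659544) = 61.339870

x = 172.5505, dx/dθ = 61.3399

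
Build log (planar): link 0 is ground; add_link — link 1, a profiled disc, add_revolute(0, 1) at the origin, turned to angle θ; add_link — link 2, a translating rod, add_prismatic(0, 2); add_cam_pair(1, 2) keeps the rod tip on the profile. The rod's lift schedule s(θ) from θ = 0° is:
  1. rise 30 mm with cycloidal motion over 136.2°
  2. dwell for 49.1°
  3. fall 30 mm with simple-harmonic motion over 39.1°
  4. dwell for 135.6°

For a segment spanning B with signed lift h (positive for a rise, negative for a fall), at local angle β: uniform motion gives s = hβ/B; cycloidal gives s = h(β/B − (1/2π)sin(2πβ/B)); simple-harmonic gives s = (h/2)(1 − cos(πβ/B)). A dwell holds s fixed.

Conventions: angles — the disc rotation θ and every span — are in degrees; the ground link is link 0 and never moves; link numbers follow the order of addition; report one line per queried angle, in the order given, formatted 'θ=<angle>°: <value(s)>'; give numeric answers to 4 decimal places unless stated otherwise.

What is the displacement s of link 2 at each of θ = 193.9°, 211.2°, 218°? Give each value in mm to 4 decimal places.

seg 1 [0°–136.2°] cycloidal, h=30: full span → s += 30 → s = 30.0000
seg 2 [136.2°–185.3°] dwell: s stays 30.0000
seg 3 [185.3°–224.4°] simple-harmonic, h=-30: θ=193.9° here. β=8.6, B=39.1. -30/2·(1 − cos(π·0.2199)) = -3.4408 → s = 26.5592
seg 3 [185.3°–224.4°] simple-harmonic, h=-30: θ=211.2° here. β=25.9, B=39.1. -30/2·(1 − cos(π·0.6624)) = -22.3254 → s = 7.6746
seg 3 [185.3°–224.4°] simple-harmonic, h=-30: θ=218° here. β=32.7, B=39.1. -30/2·(1 − cos(π·0.8363)) = -28.0601 → s = 1.9399

θ=193.9°: 26.5592
θ=211.2°: 7.6746
θ=218°: 1.9399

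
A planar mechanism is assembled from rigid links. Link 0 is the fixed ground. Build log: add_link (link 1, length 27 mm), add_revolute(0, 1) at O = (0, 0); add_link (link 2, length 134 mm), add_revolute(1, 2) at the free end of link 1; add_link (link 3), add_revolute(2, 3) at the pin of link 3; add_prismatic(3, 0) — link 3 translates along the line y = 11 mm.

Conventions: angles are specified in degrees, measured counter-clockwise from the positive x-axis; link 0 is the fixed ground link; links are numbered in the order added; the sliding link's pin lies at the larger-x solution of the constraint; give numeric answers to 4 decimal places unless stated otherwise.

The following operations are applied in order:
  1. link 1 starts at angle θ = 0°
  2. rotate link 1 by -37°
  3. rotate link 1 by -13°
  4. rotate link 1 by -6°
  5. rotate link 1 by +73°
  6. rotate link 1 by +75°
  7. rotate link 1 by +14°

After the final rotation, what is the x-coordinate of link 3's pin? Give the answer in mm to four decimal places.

geometry: r = 27 mm, L = 134 mm, e = 11 mm; θ starts at 0°
rotate link 1 by -37°: θ ← 0° -37° = -37°
rotate link 1 by -13°: θ ← -37° -13° = -50°
rotate link 1 by -6°: θ ← -50° -6° = -56°
rotate link 1 by +73°: θ ← -56° +73° = 17°
rotate link 1 by +75°: θ ← 17° +75° = 92°
rotate link 1 by +14°: θ ← 92° +14° = 106°
crank pin P = (r cos θ, r sin θ) = (-7.442209, 25.954066)
h = r sin θ − e = 25.954066 − 11 = 14.954066
x = r cos θ + √(L² − h²) = -7.442209 + 133.162968 = 125.720759

125.7208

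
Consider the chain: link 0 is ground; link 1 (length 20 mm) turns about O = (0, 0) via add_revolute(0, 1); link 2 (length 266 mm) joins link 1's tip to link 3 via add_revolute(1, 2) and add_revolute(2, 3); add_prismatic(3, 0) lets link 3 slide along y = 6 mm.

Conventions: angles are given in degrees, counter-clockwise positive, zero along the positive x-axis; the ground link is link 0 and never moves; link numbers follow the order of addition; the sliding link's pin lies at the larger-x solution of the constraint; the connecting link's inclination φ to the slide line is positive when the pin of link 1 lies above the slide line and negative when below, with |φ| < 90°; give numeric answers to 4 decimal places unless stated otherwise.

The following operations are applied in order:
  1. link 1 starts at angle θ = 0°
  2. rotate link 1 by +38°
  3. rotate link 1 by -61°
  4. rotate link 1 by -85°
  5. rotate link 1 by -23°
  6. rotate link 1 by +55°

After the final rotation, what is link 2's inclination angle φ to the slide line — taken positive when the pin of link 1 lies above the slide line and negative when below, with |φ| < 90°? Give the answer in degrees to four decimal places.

geometry: r = 20 mm, L = 266 mm, e = 6 mm; θ starts at 0°
rotate link 1 by +38°: θ ← 0° +38° = 38°
rotate link 1 by -61°: θ ← 38° -61° = -23°
rotate link 1 by -85°: θ ← -23° -85° = -108°
rotate link 1 by -23°: θ ← -108° -23° = -131°
rotate link 1 by +55°: θ ← -131° +55° = -76°
h = r sin θ − e = -19.405915 − 6 = -25.405915
sin φ = h / L = -25.405915 / 266 = -0.09551096
φ = arcsin(-0.09551096) = -5.480729°

-5.4807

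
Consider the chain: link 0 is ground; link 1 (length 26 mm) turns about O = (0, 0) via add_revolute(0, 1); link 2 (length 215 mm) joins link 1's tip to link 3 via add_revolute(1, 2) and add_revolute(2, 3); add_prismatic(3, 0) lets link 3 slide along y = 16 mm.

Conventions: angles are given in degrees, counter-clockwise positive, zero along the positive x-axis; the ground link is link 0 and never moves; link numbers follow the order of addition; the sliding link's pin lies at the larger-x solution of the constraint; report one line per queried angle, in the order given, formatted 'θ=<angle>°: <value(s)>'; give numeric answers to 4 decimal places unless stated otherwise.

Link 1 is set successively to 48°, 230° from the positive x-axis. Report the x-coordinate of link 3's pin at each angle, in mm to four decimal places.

geometry: r = 26 mm, L = 215 mm, e = 16 mm
θ=48°: crank pin P = (r cos θ, r sin θ) = (17.397396, 19.321765)
θ=48°: h = r sin θ − e = 19.321765 − 16 = 3.321765
θ=48°: x = r cos θ + √(L² − h²) = 17.397396 + 214.974338 = 232.371733
θ=230°: crank pin P = (r cos θ, r sin θ) = (-16.712478, -19.917156)
θ=230°: h = r sin θ − e = -19.917156 − 16 = -35.917156
θ=230°: x = r cos θ + √(L² − h²) = -16.712478 + 211.978673 = 195.266195

θ=48°: 232.3717
θ=230°: 195.2662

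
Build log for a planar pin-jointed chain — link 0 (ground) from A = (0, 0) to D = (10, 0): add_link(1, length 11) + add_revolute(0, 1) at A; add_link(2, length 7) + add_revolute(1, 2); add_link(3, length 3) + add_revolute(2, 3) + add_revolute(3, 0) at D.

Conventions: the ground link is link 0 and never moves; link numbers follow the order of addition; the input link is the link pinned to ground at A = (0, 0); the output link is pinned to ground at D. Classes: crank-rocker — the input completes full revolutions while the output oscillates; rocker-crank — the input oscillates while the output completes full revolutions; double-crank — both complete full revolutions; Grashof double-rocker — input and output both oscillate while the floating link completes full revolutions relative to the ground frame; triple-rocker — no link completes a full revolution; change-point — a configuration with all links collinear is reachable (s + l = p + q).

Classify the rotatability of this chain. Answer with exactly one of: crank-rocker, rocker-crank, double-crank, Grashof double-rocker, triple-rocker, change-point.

lengths: ground=10, input=11, coupler=7, output=3
sorted: s=3 (shortest), l=11 (longest), p+q=17
s + l = 14 vs p + q = 17
s + l < p + q (Grashof) with shortest = output link → rocker-crank

rocker-crank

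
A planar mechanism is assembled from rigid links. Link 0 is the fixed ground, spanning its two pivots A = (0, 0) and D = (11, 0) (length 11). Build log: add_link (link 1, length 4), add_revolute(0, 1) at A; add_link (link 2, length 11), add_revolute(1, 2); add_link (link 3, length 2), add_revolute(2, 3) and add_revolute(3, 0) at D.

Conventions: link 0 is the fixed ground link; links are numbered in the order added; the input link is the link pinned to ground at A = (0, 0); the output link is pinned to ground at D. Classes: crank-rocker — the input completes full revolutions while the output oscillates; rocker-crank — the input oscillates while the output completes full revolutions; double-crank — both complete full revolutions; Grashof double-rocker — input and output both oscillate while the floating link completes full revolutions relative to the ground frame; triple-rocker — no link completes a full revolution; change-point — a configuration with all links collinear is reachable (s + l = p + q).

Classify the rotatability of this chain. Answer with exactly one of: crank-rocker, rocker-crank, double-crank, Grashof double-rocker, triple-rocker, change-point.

lengths: ground=11, input=4, coupler=11, output=2
sorted: s=2 (shortest), l=11 (longest), p+q=15
s + l = 13 vs p + q = 15
s + l < p + q (Grashof) with shortest = output link → rocker-crank

rocker-crank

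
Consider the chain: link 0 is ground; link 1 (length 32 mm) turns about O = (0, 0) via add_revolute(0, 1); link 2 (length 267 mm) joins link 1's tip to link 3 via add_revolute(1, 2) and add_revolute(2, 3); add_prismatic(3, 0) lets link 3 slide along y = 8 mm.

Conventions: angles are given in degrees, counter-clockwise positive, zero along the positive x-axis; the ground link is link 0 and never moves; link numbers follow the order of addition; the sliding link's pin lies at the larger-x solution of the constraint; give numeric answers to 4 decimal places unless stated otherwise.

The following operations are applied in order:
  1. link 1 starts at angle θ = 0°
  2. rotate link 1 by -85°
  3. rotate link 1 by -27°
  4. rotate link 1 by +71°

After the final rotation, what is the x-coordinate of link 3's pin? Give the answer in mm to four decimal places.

geometry: r = 32 mm, L = 267 mm, e = 8 mm; θ starts at 0°
rotate link 1 by -85°: θ ← 0° -85° = -85°
rotate link 1 by -27°: θ ← -85° -27° = -112°
rotate link 1 by +71°: θ ← -112° +71° = -41°
crank pin P = (r cos θ, r sin θ) = (24.150707, -20.993889)
h = r sin θ − e = -20.993889 − 8 = -28.993889
x = r cos θ + √(L² − h²) = 24.150707 + 265.421089 = 289.571795

289.5718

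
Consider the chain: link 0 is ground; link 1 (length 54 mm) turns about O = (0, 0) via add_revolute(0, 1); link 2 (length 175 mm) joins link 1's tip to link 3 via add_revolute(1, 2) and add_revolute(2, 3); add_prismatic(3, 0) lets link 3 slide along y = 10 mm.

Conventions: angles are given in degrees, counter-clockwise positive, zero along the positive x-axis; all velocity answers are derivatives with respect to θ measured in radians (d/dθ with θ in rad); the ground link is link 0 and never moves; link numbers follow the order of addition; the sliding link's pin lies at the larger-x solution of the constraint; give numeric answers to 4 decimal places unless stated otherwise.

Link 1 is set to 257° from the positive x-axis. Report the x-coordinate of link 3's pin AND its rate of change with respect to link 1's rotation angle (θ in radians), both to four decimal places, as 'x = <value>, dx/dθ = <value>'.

geometry: r = 54 mm, L = 175 mm, e = 10 mm
crank pin P = (r cos θ, r sin θ) = (-12.147357, -52.615983)
h = r sin θ − e = -52.615983 − 10 = -62.615983
x = r cos θ + √(L² − h²) = -12.147357 + 163.414316 = 151.266959
dx/dθ = −r sin θ − h·r cos θ/√(L² − h²) (θ in radians; h = -62.615983) = 47.961442

x = 151.2670, dx/dθ = 47.9614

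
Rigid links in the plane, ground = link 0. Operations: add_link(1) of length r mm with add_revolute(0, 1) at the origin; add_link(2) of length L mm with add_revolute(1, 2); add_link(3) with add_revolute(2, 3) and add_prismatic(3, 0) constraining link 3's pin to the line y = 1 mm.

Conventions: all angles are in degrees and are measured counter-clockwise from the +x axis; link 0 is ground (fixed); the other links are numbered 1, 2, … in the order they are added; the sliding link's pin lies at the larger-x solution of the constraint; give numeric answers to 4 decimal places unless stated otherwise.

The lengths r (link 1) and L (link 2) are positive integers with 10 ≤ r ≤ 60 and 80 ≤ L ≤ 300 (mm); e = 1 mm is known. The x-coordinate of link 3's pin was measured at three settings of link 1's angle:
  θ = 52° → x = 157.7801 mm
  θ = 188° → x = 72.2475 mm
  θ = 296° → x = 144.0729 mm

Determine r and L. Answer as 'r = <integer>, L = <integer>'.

constraint per measurement: (x − r cos θ)² + (r sin θ − e)² = L²
subtracting the θ₁ and θ₂ equations cancels the r² and L² terms:
r = (x₁² − x₂²) / (2[(x₁cos θ₁ + e sin θ₁) − (x₂cos θ₂ + e sin θ₂)]) = 58.0000 → r = 58
L² = (x₁ − r cos θ₁)² + (r sin θ₁ − e)² = 16900.0117 → L = 130.0000 → L = 130
check at θ₃=296°: x = 144.0729 (printed 144.0729) ✓

r = 58, L = 130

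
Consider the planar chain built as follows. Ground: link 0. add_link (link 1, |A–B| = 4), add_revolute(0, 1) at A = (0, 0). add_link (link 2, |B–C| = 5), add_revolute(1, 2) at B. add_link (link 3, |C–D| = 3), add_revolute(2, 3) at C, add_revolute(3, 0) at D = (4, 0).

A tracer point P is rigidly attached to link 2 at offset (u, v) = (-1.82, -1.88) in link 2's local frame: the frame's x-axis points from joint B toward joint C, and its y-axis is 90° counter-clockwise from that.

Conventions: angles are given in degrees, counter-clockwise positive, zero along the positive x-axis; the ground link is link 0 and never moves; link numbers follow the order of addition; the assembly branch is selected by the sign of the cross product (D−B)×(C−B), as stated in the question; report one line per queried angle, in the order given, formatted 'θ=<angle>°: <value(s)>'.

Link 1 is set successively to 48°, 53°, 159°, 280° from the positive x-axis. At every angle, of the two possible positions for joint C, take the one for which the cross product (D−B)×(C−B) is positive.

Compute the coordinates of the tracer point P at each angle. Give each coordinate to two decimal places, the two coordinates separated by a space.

A=(0,0), D=(4.00,0)
θ=48°: B = A + 4.00·(cos48°, sin48°) = (2.6765, 2.9726)
θ=48°: |BD| = 3.2539
θ=48°: circle(B,5.00) ∩ circle(D,3.00): a=4.0855, h=2.8824
θ=48°:   candidates: C₊=(6.9715,0.4126) cross=9.379; C₋=(1.7050,-1.9321) cross=-9.379
θ=48°:   branch + wants cross > 0 → take C=(6.9715,0.4126) (cross=9.379)
θ=48°: ex = (C−B)/|BC| = (0.8590,-0.5120); ey = (0.5120,0.8590)
θ=48°: P = B + -1.82·ex + -1.88·ey = (0.1506,2.2895)
θ=53°: B = A + 4.00·(cos53°, sin53°) = (2.4073, 3.1945)
θ=53°: |BD| = 3.5696
θ=53°: circle(B,5.00) ∩ circle(D,3.00): a=4.0259, h=2.9651
θ=53°:   candidates: C₊=(6.8572,0.9146) cross=10.584; C₋=(1.5501,-1.7314) cross=-10.584
θ=53°:   branch + wants cross > 0 → take C=(6.8572,0.9146) (cross=10.584)
θ=53°: ex = (C−B)/|BC| = (0.8900,-0.4560); ey = (0.4560,0.8900)
θ=53°: P = B + -1.82·ex + -1.88·ey = (-0.0698,2.3513)
θ=159°: B = A + 4.00·(cos159°, sin159°) = (-3.7343, 1.4335)
θ=159°: |BD| = 7.8660
θ=159°: circle(B,5.00) ∩ circle(D,3.00): a=4.9500, h=0.7050
θ=159°:   candidates: C₊=(1.2613,1.2246) cross=5.545; C₋=(1.0044,-0.1618) cross=-5.545
θ=159°:   branch + wants cross > 0 → take C=(1.2613,1.2246) (cross=5.545)
θ=159°: ex = (C−B)/|BC| = (0.9991,-0.0418); ey = (0.0418,0.9991)
θ=159°: P = B + -1.82·ex + -1.88·ey = (-5.6313,-0.3688)
θ=280°: B = A + 4.00·(cos280°, sin280°) = (0.6946, -3.9392)
θ=280°: |BD| = 5.1423
θ=280°: circle(B,5.00) ∩ circle(D,3.00): a=4.1269, h=2.8229
θ=280°:   candidates: C₊=(1.1848,1.0367) cross=14.516; C₋=(5.5098,-2.5924) cross=-14.516
θ=280°:   branch + wants cross > 0 → take C=(1.1848,1.0367) (cross=14.516)
θ=280°: ex = (C−B)/|BC| = (0.0980,0.9952); ey = (-0.9952,0.0980)
θ=280°: P = B + -1.82·ex + -1.88·ey = (2.3871,-5.9348)

θ=48°: 0.15 2.29
θ=53°: -0.07 2.35
θ=159°: -5.63 -0.37
θ=280°: 2.39 -5.93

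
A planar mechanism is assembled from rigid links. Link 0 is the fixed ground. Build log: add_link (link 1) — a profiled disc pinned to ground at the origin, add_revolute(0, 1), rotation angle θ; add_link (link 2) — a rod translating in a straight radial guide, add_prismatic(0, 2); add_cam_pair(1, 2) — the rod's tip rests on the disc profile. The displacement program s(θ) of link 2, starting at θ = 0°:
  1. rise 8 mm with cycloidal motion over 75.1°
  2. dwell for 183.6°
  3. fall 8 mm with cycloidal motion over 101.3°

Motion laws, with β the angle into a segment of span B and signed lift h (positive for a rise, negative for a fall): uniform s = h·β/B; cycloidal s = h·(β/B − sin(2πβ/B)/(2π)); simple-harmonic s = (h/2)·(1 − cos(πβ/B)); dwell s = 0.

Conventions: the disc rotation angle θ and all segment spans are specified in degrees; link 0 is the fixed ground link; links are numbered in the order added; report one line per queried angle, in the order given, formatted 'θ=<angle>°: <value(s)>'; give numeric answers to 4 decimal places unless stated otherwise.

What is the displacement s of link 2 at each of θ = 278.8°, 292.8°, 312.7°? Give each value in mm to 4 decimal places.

seg 1 [0°–75.1°] cycloidal, h=8: full span → s += 8 → s = 8.0000
seg 2 [75.1°–258.7°] dwell: s stays 8.0000
seg 3 [258.7°–360°] cycloidal, h=-8: θ=278.8° here. β=20.1, B=101.3. -8·(0.1984 − sin(2π·0.1984)/(2π)) = -0.3804 → s = 7.6196
seg 3 [258.7°–360°] cycloidal, h=-8: θ=292.8° here. β=34.1, B=101.3. -8·(0.3366 − sin(2π·0.3366)/(2π)) = -1.6037 → s = 6.3963
seg 3 [258.7°–360°] cycloidal, h=-8: θ=312.7° here. β=54, B=101.3. -8·(0.5331 − sin(2π·0.5331)/(2π)) = -4.5272 → s = 3.4728

θ=278.8°: 7.6196
θ=292.8°: 6.3963
θ=312.7°: 3.4728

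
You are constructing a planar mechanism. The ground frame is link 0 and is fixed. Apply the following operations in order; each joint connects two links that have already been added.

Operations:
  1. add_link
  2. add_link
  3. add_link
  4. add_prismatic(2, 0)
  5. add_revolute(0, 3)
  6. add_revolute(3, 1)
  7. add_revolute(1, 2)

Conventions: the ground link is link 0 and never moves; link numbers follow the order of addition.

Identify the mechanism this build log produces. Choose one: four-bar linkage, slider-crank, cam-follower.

links: 4 (incl. ground); joints: 3 revolute, 1 prismatic, 0 higher (cam) pair, forming one closed loop
4 links, 3 revolutes + 1 prismatic in one loop → slider-crank

slider-crank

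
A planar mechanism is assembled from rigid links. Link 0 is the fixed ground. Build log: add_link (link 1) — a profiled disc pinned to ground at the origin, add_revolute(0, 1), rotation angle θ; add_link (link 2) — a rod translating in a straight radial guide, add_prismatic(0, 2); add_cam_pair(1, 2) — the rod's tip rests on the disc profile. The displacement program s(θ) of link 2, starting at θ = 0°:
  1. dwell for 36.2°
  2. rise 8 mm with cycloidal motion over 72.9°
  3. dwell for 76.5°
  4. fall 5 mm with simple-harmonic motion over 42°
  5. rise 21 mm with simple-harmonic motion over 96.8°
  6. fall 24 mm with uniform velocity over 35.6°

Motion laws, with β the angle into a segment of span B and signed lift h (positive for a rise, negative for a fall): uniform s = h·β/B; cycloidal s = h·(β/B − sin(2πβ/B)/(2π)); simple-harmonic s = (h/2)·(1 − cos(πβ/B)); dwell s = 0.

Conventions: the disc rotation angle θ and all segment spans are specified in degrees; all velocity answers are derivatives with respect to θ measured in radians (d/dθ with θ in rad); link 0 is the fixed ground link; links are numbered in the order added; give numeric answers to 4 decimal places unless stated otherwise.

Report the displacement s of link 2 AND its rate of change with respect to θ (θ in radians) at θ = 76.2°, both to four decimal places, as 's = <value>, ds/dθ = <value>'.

seg 1 [0°–36.2°] dwell: s stays 0.0000
seg 2 [36.2°–109.1°] cycloidal, h=8: θ=76.2° here. β=40, B=72.9. 8·(0.5487 − sin(2π·0.5487)/(2π)) = 4.7731 → s = 4.7731
velocity in seg [36.2°–109.1°] (cycloidal), θ in radians: β = 40° = 0.6981 rad, B = 72.9° = 1.2723 rad; ds/dθ = (h/B)(1 − cos(2πβ/B)) = (8/1.2723)(1 − cos(2π·0.5487)) = 12.283177 mm/rad

s = 4.7731, ds/dθ = 12.2832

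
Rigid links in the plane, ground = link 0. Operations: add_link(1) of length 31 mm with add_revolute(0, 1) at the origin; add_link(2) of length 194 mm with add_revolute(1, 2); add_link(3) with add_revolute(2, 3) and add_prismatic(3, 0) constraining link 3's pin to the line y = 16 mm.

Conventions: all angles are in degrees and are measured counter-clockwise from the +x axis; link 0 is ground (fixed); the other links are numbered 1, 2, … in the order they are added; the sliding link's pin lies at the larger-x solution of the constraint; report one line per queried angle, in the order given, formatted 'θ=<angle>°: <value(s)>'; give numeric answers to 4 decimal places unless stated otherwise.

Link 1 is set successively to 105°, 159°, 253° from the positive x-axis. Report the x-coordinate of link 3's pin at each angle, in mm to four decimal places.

geometry: r = 31 mm, L = 194 mm, e = 16 mm
θ=105°: crank pin P = (r cos θ, r sin θ) = (-8.023390, 29.943701)
θ=105°: h = r sin θ − e = 29.943701 − 16 = 13.943701
θ=105°: x = r cos θ + √(L² − h²) = -8.023390 + 193.498251 = 185.474861
θ=159°: crank pin P = (r cos θ, r sin θ) = (-28.940993, 11.109406)
θ=159°: h = r sin θ − e = 11.109406 − 16 = -4.890594
θ=159°: x = r cos θ + √(L² − h²) = -28.940993 + 193.938346 = 164.997353
θ=253°: crank pin P = (r cos θ, r sin θ) = (-9.063523, -29.645447)
θ=253°: h = r sin θ − e = -29.645447 − 16 = -45.645447
θ=253°: x = r cos θ + √(L² − h²) = -9.063523 + 188.553688 = 179.490165

θ=105°: 185.4749
θ=159°: 164.9974
θ=253°: 179.4902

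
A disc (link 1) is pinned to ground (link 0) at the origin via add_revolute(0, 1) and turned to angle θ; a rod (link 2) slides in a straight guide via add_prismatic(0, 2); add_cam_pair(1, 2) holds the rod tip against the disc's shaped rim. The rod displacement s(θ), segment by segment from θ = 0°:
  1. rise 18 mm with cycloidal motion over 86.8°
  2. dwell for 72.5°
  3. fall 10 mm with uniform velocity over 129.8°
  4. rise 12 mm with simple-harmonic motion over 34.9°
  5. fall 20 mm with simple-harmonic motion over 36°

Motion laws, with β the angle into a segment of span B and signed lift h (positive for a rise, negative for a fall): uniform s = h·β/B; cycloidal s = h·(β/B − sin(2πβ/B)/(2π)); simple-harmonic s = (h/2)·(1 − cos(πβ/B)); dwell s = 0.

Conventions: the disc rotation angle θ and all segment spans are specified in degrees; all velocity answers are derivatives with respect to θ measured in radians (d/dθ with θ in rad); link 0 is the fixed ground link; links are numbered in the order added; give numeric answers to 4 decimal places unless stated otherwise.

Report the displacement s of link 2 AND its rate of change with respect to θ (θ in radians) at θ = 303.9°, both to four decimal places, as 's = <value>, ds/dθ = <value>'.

segment 1 (0° to 86.8°, cycloidal, h = 18) is passed completely: s = 0.0000 + (18) = 18.0000
segment 2 (86.8° to 159.3°, dwell): s unchanged at 18.0000
segment 3 (159.3° to 289.1°, uniform, h = -10) is passed completely: s = 18.0000 + (-10) = 8.0000
θ = 303.9° falls in segment 4 (289.1° to 324°, simple-harmonic, h = 12): β = 303.9 − 289.1 = 14.8°, B = 34.9°; Δs = 12/2·(1 − cos(π·0.4241)) = 4.5823; s = 8.0000 + 4.5823 = 12.5823
velocity in seg [289.1°–324°] (simple-harmonic), θ in radians: β = 14.8° = 0.2583 rad, B = 34.9° = 0.6091 rad; ds/dθ = (πh/(2B)) sin(πβ/B) = (π·12/(2·0.6091)) sin(π·0.4241) = 30.069267 mm/rad

s = 12.5823, ds/dθ = 30.0693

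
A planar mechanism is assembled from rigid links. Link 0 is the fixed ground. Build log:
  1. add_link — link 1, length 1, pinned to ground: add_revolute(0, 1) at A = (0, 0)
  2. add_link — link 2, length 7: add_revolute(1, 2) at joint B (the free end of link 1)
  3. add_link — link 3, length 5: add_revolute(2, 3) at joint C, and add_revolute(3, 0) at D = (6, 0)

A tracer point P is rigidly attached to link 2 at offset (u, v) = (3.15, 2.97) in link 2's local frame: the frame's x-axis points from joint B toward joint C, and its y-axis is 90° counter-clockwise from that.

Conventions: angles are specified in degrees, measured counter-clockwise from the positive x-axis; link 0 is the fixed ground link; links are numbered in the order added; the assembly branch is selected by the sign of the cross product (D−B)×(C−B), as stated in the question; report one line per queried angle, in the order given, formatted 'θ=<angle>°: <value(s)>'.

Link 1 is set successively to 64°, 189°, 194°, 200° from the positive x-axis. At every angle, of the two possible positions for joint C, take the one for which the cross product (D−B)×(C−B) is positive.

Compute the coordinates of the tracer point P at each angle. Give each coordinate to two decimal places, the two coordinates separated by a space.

A=(0,0), D=(6.00,0)
θ=64°: B = A + 1.00·(cos64°, sin64°) = (0.4384, 0.8988)
θ=64°: |BD| = 5.6338
θ=64°: circle(B,7.00) ∩ circle(D,5.00): a=4.9469, h=4.9526
θ=64°:   candidates: C₊=(6.1120,4.9987) cross=27.902; C₋=(4.5318,-4.7796) cross=-27.902
θ=64°:   branch + wants cross > 0 → take C=(6.1120,4.9987) (cross=27.902)
θ=64°: ex = (C−B)/|BC| = (0.8105,0.5857); ey = (-0.5857,0.8105)
θ=64°: P = B + 3.15·ex + 2.97·ey = (1.2520,5.1510)
θ=189°: B = A + 1.00·(cos189°, sin189°) = (-0.9877, -0.1564)
θ=189°: |BD| = 6.9894
θ=189°: circle(B,7.00) ∩ circle(D,5.00): a=5.2116, h=4.6733
θ=189°:   candidates: C₊=(4.1180,4.6323) cross=32.663; C₋=(4.3272,-4.7119) cross=-32.663
θ=189°:   branch + wants cross > 0 → take C=(4.1180,4.6323) (cross=32.663)
θ=189°: ex = (C−B)/|BC| = (0.7294,0.6841); ey = (-0.6841,0.7294)
θ=189°: P = B + 3.15·ex + 2.97·ey = (-0.7219,4.1648)
θ=194°: B = A + 1.00·(cos194°, sin194°) = (-0.9703, -0.2419)
θ=194°: |BD| = 6.9745
θ=194°: circle(B,7.00) ∩ circle(D,5.00): a=5.2078, h=4.6775
θ=194°:   candidates: C₊=(4.0721,4.6134) cross=32.623; C₋=(4.3966,-4.7359) cross=-32.623
θ=194°:   branch + wants cross > 0 → take C=(4.0721,4.6134) (cross=32.623)
θ=194°: ex = (C−B)/|BC| = (0.7203,0.6936); ey = (-0.6936,0.7203)
θ=194°: P = B + 3.15·ex + 2.97·ey = (-0.7612,4.0824)
θ=200°: B = A + 1.00·(cos200°, sin200°) = (-0.9397, -0.3420)
θ=200°: |BD| = 6.9481
θ=200°: circle(B,7.00) ∩ circle(D,5.00): a=5.2011, h=4.6849
θ=200°:   candidates: C₊=(4.0245,4.5932) cross=32.551; C₋=(4.4858,-4.7652) cross=-32.551
θ=200°:   branch + wants cross > 0 → take C=(4.0245,4.5932) (cross=32.551)
θ=200°: ex = (C−B)/|BC| = (0.7092,0.7050); ey = (-0.7050,0.7092)
θ=200°: P = B + 3.15·ex + 2.97·ey = (-0.7997,3.9851)

θ=64°: 1.25 5.15
θ=189°: -0.72 4.16
θ=194°: -0.76 4.08
θ=200°: -0.80 3.99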